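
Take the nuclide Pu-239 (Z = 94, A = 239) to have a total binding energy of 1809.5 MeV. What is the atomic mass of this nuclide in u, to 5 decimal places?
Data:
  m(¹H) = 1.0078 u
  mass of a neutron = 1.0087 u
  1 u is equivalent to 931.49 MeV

239.05211 u

Mass defect = 1809.5 MeV / (931.49 MeV/u) = 1.9425866 u
Constituent mass = 94(1.0078) + 145(1.0087) = 240.9947 u
Atomic mass = 240.9947 − 1.9425866 = 239.0521134 u ≈ 239.05211 u (to 5 decimal places)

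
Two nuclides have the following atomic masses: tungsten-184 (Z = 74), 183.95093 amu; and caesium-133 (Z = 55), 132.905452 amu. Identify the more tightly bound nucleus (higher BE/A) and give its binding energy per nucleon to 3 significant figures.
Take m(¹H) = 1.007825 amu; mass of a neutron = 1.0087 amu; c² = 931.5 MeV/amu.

tungsten-184: Σm = 74(1.007825) + 110(1.0087) = 185.536050 amu; Δm = 1.585120 amu; E_B = 1476.54 MeV; E_B/A = 8.0247 MeV
caesium-133: Σm = 55(1.007825) + 78(1.0087) = 134.108975 amu; Δm = 1.203523 amu; E_B = 1121.1 MeV; E_B/A = 8.429 MeV
caesium-133 has the higher binding energy per nucleon, so it is the more tightly bound nucleus.

caesium-133; 8.43 MeV/nucleon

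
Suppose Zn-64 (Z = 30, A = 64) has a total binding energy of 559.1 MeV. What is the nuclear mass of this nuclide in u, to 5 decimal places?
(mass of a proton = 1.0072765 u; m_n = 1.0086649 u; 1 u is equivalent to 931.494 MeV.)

Mass defect = 559.1 MeV / (931.494 MeV/u) = 0.6002186 u
Constituent mass = 30(1.0072765) + 34(1.0086649) = 64.5129016 u
Nuclear mass = 64.5129016 − 0.6002186 = 63.9126830 u ≈ 63.91268 u (to 5 decimal places)

63.91268 u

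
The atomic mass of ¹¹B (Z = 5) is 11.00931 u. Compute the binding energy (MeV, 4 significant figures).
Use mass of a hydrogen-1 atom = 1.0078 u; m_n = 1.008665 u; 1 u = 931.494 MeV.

76.08 MeV

Z = 5, so N = A − Z = 11 − 5 = 6.
Total constituent mass: 5 × 1.0078 + 6 × 1.008665 = 11.090990 u
The mass defect is 11.090990 − 11.00931 = 0.081680 u.
Binding energy = Δm·c² = 0.081680 × 931.494 MeV/u = 76.0844 MeV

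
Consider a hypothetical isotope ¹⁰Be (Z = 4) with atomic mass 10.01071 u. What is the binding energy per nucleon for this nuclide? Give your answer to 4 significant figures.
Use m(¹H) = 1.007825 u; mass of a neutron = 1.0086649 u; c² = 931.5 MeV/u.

6.761 MeV/nucleon

Z = 4, so N = A − Z = 10 − 4 = 6.
Σm = 4·m(¹H) + 6·m_n = 4.031300 + 6.0519894 = 10.0832894 u
The mass defect is 10.0832894 − 10.01071 = 0.0725794 u.
E_B = 0.0725794 × 931.5 = 67.6077 MeV
BE/A = 67.6077 MeV / 10 = 6.761 MeV/nucleon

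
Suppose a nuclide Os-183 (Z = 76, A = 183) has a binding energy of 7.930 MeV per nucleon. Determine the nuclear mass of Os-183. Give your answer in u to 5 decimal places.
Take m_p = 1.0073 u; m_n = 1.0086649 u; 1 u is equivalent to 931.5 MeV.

Total binding energy = 183 × 7.930 = 1451.190 MeV
Mass defect = 1451.190 MeV / (931.5 MeV/u) = 1.5579066 u
Constituent mass = 76(1.0073) + 107(1.0086649) = 184.4819443 u
Nuclear mass = 184.4819443 − 1.5579066 = 182.9240377 u ≈ 182.92404 u (to 5 decimal places)

182.92404 u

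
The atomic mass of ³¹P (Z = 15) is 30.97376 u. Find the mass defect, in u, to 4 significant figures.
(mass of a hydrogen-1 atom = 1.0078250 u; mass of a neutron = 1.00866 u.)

0.2822 u

Mass of separated nucleons = 15(1.0078250) + 16(1.00866) = 15.1173750 + 16.13856 = 31.2559350 u
The mass defect is 31.2559350 − 30.97376 = 0.2821750 u.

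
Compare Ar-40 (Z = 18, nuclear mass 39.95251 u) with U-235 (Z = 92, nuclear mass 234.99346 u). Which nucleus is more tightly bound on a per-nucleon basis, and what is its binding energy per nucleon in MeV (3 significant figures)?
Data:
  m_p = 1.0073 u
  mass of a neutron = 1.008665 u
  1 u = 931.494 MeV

Ar-40: Σm = 18(1.0073) + 22(1.008665) = 40.322030 u; Δm = 0.369520 u; E_B = 344.21 MeV; E_B/A = 8.605 MeV
U-235: Σm = 92(1.0073) + 143(1.008665) = 236.910695 u; Δm = 1.917235 u; E_B = 1785.9 MeV; E_B/A = 7.600 MeV
Ar-40 has the higher binding energy per nucleon, so it is the more tightly bound nucleus.

Ar-40; 8.61 MeV/nucleon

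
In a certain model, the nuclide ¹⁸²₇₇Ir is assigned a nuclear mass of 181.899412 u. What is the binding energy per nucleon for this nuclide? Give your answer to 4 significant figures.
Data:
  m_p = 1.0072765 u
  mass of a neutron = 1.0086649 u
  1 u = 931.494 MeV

The nucleus contains 77 protons and 182 − 77 = 105 neutrons.
Total constituent mass: 77 × 1.0072765 + 105 × 1.0086649 = 183.4701050 u
Δm = 183.4701050 − 181.899412 = 1.5706930 u
Converting to energy: 1.5706930 u × 931.494 MeV/u = 1463.09 MeV
Dividing by A = 182 gives 8.039 MeV per nucleon.

8.039 MeV/nucleon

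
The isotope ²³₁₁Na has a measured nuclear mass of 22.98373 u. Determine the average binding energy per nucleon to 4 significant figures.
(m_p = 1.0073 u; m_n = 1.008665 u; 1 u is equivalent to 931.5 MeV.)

8.122 MeV/nucleon

Z = 11, so N = A − Z = 23 − 11 = 12.
Σm = 11·m_p + 12·m_n = 11.0803 + 12.103980 = 23.184280 u
Mass defect Δm = 23.184280 − 22.98373 = 0.200550 u
Converting to energy: 0.200550 u × 931.5 MeV/u = 186.812 MeV
Dividing by A = 23 gives 8.122 MeV per nucleon.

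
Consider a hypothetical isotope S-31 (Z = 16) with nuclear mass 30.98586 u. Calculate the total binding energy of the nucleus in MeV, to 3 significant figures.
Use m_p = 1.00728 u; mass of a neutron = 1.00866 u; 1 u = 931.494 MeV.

243 MeV

Z = 16, so N = A − Z = 31 − 16 = 15.
Mass of separated nucleons = 16(1.00728) + 15(1.00866) = 16.11648 + 15.12990 = 31.24638 u
Δm = 31.24638 − 30.98586 = 0.26052 u
Converting to energy: 0.26052 u × 931.494 MeV/u = 242.673 MeV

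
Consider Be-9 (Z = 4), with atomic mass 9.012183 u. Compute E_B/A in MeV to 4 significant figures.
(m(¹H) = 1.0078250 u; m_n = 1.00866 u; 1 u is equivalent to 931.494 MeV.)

6.460 MeV/nucleon

The nucleus contains 4 protons and 9 − 4 = 5 neutrons.
Mass of separated nucleons = 4(1.0078250) + 5(1.00866) = 4.0313000 + 5.04330 = 9.0746000 u
Mass defect Δm = 9.0746000 − 9.012183 = 0.0624170 u
E_B = 0.0624170 × 931.494 = 58.1411 MeV
Per nucleon: 58.1411 / 9 = 6.460 MeV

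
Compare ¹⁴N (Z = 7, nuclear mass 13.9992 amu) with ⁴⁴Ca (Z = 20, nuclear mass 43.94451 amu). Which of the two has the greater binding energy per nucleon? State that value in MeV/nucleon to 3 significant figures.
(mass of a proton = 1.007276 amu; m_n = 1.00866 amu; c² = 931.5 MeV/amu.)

¹⁴N: Σm = 7(1.007276) + 7(1.00866) = 14.111552 amu; Δm = 0.112352 amu; E_B = 104.656 MeV; E_B/A = 7.475 MeV
⁴⁴Ca: Σm = 20(1.007276) + 24(1.00866) = 44.353360 amu; Δm = 0.408850 amu; E_B = 380.844 MeV; E_B/A = 8.656 MeV
⁴⁴Ca has the higher binding energy per nucleon, so it is the more tightly bound nucleus.

⁴⁴Ca; 8.66 MeV/nucleon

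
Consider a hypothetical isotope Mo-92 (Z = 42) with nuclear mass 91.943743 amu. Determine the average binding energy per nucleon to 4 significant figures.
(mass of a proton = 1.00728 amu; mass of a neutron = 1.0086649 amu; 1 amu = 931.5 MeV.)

Total constituent mass: 42 × 1.00728 + 50 × 1.0086649 = 92.7390050 amu
Δm = 92.7390050 − 91.943743 = 0.7952620 amu
Binding energy = Δm·c² = 0.7952620 × 931.5 MeV/amu = 740.787 MeV
BE/A = 740.787 MeV / 92 = 8.052 MeV/nucleon

8.052 MeV/nucleon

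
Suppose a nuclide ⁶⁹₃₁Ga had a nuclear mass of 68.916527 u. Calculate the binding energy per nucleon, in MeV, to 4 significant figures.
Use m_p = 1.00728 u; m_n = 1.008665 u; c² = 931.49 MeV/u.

8.619 MeV/nucleon

The nucleus contains 31 protons and 69 − 31 = 38 neutrons.
Mass of separated nucleons = 31(1.00728) + 38(1.008665) = 31.22568 + 38.329270 = 69.554950 u
The mass defect is 69.554950 − 68.916527 = 0.638423 u.
Converting to energy: 0.638423 u × 931.49 MeV/u = 594.685 MeV
BE/A = 594.685 MeV / 69 = 8.619 MeV/nucleon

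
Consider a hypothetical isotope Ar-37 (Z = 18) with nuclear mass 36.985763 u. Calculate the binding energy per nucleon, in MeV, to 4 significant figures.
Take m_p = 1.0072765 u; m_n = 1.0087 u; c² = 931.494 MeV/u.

7.817 MeV/nucleon

Z = 18, so N = A − Z = 37 − 18 = 19.
Mass of separated nucleons = 18(1.0072765) + 19(1.0087) = 18.1309770 + 19.1653 = 37.2962770 u
The mass defect is 37.2962770 − 36.985763 = 0.3105140 u.
Binding energy = Δm·c² = 0.3105140 × 931.494 MeV/u = 289.242 MeV
Per nucleon: 289.242 / 37 = 7.817 MeV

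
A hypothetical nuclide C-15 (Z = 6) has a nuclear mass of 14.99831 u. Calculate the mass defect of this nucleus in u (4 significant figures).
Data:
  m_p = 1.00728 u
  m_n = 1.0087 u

0.1237 u

Mass of separated nucleons = 6(1.00728) + 9(1.0087) = 6.04368 + 9.0783 = 15.12198 u
Δm = 15.12198 − 14.99831 = 0.12367 u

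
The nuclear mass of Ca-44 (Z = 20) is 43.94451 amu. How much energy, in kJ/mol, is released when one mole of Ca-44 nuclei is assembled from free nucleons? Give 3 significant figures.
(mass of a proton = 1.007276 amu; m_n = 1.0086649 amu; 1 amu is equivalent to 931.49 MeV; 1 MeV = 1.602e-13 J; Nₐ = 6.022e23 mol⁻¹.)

3.68e+10 kJ/mol

The nucleus contains 20 protons and 44 − 20 = 24 neutrons.
Σm = 20·m_p + 24·m_n = 20.145520 + 24.2079576 = 44.3534776 amu
The mass defect is 44.3534776 − 43.94451 = 0.4089676 amu.
Converting to energy: 0.4089676 amu × 931.49 MeV/amu = 380.949 MeV
Per nucleus in joules: 380.949 MeV × 1.602e-13 J/MeV = 6.1028e-11 J
Per mole: 6.1028e-11 J × 6.022e23 mol⁻¹ = 3.6751e+13 J/mol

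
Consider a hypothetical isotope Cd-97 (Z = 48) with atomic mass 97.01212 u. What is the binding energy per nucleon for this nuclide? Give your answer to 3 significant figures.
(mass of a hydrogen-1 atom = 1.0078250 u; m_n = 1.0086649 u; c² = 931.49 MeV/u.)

7.57 MeV/nucleon

Mass of separated nucleons = 48(1.0078250) + 49(1.0086649) = 48.3756000 + 49.4245801 = 97.8001801 u
Mass defect Δm = 97.8001801 − 97.01212 = 0.7880601 u
Converting to energy: 0.7880601 u × 931.49 MeV/u = 734.070 MeV
BE/A = 734.070 MeV / 97 = 7.568 MeV/nucleon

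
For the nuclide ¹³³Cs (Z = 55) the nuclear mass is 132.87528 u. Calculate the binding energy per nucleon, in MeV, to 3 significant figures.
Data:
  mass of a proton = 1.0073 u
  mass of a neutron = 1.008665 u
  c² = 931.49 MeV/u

8.42 MeV/nucleon

Z = 55, so N = A − Z = 133 − 55 = 78.
Σm = 55·m_p + 78·m_n = 55.4015 + 78.675870 = 134.077370 u
Mass defect Δm = 134.077370 − 132.87528 = 1.202090 u
Binding energy = Δm·c² = 1.202090 × 931.49 MeV/u = 1119.73 MeV
BE/A = 1119.73 MeV / 133 = 8.419 MeV/nucleon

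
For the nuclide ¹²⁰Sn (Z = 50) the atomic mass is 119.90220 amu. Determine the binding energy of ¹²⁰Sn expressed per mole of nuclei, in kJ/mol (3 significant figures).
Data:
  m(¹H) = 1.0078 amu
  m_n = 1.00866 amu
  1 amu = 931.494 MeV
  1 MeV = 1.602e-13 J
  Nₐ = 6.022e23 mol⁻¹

With 50 protons and 70 neutrons (A = 120):
Mass of separated nucleons = 50(1.0078) + 70(1.00866) = 50.3900 + 70.60620 = 120.99620 amu
Mass defect Δm = 120.99620 − 119.90220 = 1.09400 amu
Converting to energy: 1.09400 amu × 931.494 MeV/amu = 1019.05 MeV
Per nucleus in joules: 1019.05 MeV × 1.602e-13 J/MeV = 1.6325e-10 J
Per mole: 1.6325e-10 J × 6.022e23 mol⁻¹ = 9.8309e+13 J/mol

9.83e+10 kJ/mol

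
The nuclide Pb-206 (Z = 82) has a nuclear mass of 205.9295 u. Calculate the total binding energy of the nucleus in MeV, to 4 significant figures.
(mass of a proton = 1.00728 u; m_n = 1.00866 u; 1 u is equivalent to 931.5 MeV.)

1622 MeV

With 82 protons and 124 neutrons (A = 206):
Total constituent mass: 82 × 1.00728 + 124 × 1.00866 = 207.67080 u
The mass defect is 207.67080 − 205.9295 = 1.74130 u.
Binding energy = Δm·c² = 1.74130 × 931.5 MeV/u = 1622.02 MeV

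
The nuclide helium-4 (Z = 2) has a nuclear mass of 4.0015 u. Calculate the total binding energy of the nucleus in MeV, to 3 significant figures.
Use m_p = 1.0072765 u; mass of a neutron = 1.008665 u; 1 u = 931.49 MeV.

Σm = 2·m_p + 2·m_n = 2.0145530 + 2.017330 = 4.0318830 u
Mass defect Δm = 4.0318830 − 4.0015 = 0.0303830 u
Converting to energy: 0.0303830 u × 931.49 MeV/u = 28.3015 MeV

28.3 MeV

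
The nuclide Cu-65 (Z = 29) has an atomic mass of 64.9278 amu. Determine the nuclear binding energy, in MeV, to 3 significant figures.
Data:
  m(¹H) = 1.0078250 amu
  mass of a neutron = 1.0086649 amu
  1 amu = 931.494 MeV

The nucleus contains 29 protons and 65 − 29 = 36 neutrons.
Mass of separated nucleons = 29(1.0078250) + 36(1.0086649) = 29.2269250 + 36.3119364 = 65.5388614 amu
Δm = 65.5388614 − 64.9278 = 0.6110614 amu
Converting to energy: 0.6110614 amu × 931.494 MeV/amu = 569.200 MeV

569 MeV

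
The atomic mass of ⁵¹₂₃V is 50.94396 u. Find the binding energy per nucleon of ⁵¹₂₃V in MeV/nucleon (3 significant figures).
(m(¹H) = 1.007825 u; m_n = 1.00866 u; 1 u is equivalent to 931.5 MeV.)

8.74 MeV/nucleon

Σm = 23·m(¹H) + 28·m_n = 23.179975 + 28.24248 = 51.422455 u
The mass defect is 51.422455 − 50.94396 = 0.478495 u.
Binding energy = Δm·c² = 0.478495 × 931.5 MeV/u = 445.718 MeV
Dividing by A = 51 gives 8.740 MeV per nucleon.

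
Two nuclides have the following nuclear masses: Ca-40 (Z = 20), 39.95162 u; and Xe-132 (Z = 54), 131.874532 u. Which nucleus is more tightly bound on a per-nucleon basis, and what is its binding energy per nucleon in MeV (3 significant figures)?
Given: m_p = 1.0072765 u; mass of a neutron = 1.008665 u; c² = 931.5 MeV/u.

Ca-40; 8.55 MeV/nucleon

Ca-40: Σm = 20(1.0072765) + 20(1.008665) = 40.3188300 u; Δm = 0.3672100 u; E_B = 342.056 MeV; E_B/A = 8.551 MeV
Xe-132: Σm = 54(1.0072765) + 78(1.008665) = 133.0688010 u; Δm = 1.1942690 u; E_B = 1112.5 MeV; E_B/A = 8.428 MeV
Ca-40 has the higher binding energy per nucleon, so it is the more tightly bound nucleus.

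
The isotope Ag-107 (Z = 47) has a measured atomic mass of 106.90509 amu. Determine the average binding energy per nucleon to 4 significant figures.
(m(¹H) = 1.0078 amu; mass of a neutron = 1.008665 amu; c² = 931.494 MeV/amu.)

Mass of separated nucleons = 47(1.0078) + 60(1.008665) = 47.3666 + 60.519900 = 107.886500 amu
Mass defect Δm = 107.886500 − 106.90509 = 0.981410 amu
Binding energy = Δm·c² = 0.981410 × 931.494 MeV/amu = 914.178 MeV
BE/A = 914.178 MeV / 107 = 8.544 MeV/nucleon

8.544 MeV/nucleon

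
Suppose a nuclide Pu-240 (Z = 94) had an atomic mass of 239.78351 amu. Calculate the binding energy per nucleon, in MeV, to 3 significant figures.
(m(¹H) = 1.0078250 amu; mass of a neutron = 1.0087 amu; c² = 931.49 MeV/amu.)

8.62 MeV/nucleon

Mass of separated nucleons = 94(1.0078250) + 146(1.0087) = 94.7355500 + 147.2702 = 242.0057500 amu
The mass defect is 242.0057500 − 239.78351 = 2.2222400 amu.
Binding energy = Δm·c² = 2.2222400 × 931.49 MeV/amu = 2069.994 MeV
Dividing by A = 240 gives 8.62498 MeV per nucleon.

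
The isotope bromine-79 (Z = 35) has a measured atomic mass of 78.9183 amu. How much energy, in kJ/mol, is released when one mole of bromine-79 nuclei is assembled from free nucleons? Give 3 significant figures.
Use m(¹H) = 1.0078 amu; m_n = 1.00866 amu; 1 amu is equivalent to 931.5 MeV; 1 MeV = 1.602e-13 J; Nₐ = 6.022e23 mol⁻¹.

The nucleus contains 35 protons and 79 − 35 = 44 neutrons.
Total constituent mass: 35 × 1.0078 + 44 × 1.00866 = 79.65404 amu
Δm = 79.65404 − 78.9183 = 0.73574 amu
E_B = 0.73574 × 931.5 = 685.342 MeV
Per nucleus in joules: 685.342 MeV × 1.602e-13 J/MeV = 1.0979e-10 J
Per mole: 1.0979e-10 J × 6.022e23 mol⁻¹ = 6.6116e+13 J/mol

6.61e+10 kJ/mol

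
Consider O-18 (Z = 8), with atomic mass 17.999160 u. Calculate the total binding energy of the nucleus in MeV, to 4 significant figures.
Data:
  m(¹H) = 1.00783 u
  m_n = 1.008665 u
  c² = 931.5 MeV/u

Σm = 8·m(¹H) + 10·m_n = 8.06264 + 10.086650 = 18.149290 u
The mass defect is 18.149290 − 17.999160 = 0.150130 u.
Converting to energy: 0.150130 u × 931.5 MeV/u = 139.846 MeV

139.8 MeV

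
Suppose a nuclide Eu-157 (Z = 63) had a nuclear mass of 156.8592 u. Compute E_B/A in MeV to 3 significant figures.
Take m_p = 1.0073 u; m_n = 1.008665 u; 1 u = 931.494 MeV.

The nucleus contains 63 protons and 157 − 63 = 94 neutrons.
Σm = 63·m_p + 94·m_n = 63.4599 + 94.814510 = 158.274410 u
Δm = 158.274410 − 156.8592 = 1.415210 u
Converting to energy: 1.415210 u × 931.494 MeV/u = 1318.26 MeV
Per nucleon: 1318.26 / 157 = 8.397 MeV

8.40 MeV/nucleon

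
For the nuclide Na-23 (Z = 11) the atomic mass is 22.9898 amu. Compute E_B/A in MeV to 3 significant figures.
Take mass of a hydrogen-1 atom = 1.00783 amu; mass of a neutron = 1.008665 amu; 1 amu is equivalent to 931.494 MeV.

8.11 MeV/nucleon

Σm = 11·m(¹H) + 12·m_n = 11.08613 + 12.103980 = 23.190110 amu
Mass defect Δm = 23.190110 − 22.9898 = 0.200310 amu
E_B = 0.200310 × 931.494 = 186.588 MeV
Per nucleon: 186.588 / 23 = 8.113 MeV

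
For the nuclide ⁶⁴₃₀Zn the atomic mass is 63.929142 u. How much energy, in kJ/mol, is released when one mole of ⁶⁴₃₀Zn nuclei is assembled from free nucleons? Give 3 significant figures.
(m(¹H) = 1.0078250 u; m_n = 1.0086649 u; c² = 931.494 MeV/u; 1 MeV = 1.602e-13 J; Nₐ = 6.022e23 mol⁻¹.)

5.39e+10 kJ/mol

With 30 protons and 34 neutrons (A = 64):
Σm = 30·m(¹H) + 34·m_n = 30.2347500 + 34.2946066 = 64.5293566 u
Δm = 64.5293566 − 63.929142 = 0.6002146 u
Binding energy = Δm·c² = 0.6002146 × 931.494 MeV/u = 559.096 MeV
Per nucleus in joules: 559.096 MeV × 1.602e-13 J/MeV = 8.9567e-11 J
Per mole: 8.9567e-11 J × 6.022e23 mol⁻¹ = 5.3937e+13 J/mol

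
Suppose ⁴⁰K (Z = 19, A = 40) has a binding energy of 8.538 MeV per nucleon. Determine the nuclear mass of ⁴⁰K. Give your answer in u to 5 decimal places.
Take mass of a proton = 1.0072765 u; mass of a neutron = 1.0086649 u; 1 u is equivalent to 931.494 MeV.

Total binding energy = 40 × 8.538 = 341.520 MeV
Mass defect = 341.520 MeV / (931.494 MeV/u) = 0.3666368 u
Constituent mass = 19(1.0072765) + 21(1.0086649) = 40.3202164 u
Nuclear mass = 40.3202164 − 0.3666368 = 39.9535796 u ≈ 39.95358 u (to 5 decimal places)

39.95358 u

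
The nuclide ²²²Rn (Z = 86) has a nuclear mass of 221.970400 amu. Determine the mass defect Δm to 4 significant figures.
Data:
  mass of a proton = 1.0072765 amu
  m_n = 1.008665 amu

1.834 amu

Z = 86, so N = A − Z = 222 − 86 = 136.
Σm = 86·m_p + 136·m_n = 86.6257790 + 137.178440 = 223.8042190 amu
The mass defect is 223.8042190 − 221.970400 = 1.8338190 amu.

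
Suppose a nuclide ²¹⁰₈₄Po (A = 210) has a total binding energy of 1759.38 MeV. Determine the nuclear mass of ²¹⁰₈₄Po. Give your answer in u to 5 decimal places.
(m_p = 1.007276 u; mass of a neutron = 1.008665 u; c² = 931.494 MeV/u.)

Mass defect = 1759.38 MeV / (931.494 MeV/u) = 1.8887722 u
Constituent mass = 84(1.007276) + 126(1.008665) = 211.702974 u
Nuclear mass = 211.702974 − 1.8887722 = 209.8142018 u ≈ 209.81420 u (to 5 decimal places)

209.81420 u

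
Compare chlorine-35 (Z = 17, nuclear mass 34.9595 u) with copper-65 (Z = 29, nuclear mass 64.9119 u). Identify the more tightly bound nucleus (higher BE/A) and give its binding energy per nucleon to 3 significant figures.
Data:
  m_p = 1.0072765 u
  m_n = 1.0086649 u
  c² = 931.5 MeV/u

chlorine-35: Σm = 17(1.0072765) + 18(1.0086649) = 35.2796687 u; Δm = 0.3201687 u; E_B = 298.24 MeV; E_B/A = 8.521 MeV
copper-65: Σm = 29(1.0072765) + 36(1.0086649) = 65.5229549 u; Δm = 0.6110549 u; E_B = 569.20 MeV; E_B/A = 8.757 MeV
copper-65 has the higher binding energy per nucleon, so it is the more tightly bound nucleus.

copper-65; 8.76 MeV/nucleon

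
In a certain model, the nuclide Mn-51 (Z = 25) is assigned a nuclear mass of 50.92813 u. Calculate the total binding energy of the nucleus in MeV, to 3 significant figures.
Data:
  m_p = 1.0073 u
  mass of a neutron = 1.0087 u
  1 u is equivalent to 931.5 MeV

With 25 protons and 26 neutrons (A = 51):
Mass of separated nucleons = 25(1.0073) + 26(1.0087) = 25.1825 + 26.2262 = 51.4087 u
Mass defect Δm = 51.4087 − 50.92813 = 0.48057 u
Binding energy = Δm·c² = 0.48057 × 931.5 MeV/u = 447.651 MeV

448 MeV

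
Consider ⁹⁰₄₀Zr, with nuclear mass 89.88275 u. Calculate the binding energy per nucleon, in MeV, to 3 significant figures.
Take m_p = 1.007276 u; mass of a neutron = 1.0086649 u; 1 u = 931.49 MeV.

The nucleus contains 40 protons and 90 − 40 = 50 neutrons.
Total constituent mass: 40 × 1.007276 + 50 × 1.0086649 = 90.7242850 u
Δm = 90.7242850 − 89.88275 = 0.8415350 u
Converting to energy: 0.8415350 u × 931.49 MeV/u = 783.881 MeV
BE/A = 783.881 MeV / 90 = 8.710 MeV/nucleon

8.71 MeV/nucleon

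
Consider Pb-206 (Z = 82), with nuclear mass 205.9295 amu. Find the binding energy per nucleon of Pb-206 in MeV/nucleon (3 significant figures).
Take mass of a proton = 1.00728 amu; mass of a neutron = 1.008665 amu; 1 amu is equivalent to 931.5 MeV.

7.88 MeV/nucleon

With 82 protons and 124 neutrons (A = 206):
Mass of separated nucleons = 82(1.00728) + 124(1.008665) = 82.59696 + 125.074460 = 207.671420 amu
The mass defect is 207.671420 − 205.9295 = 1.741920 amu.
E_B = 1.741920 × 931.5 = 1622.60 MeV
BE/A = 1622.60 MeV / 206 = 7.877 MeV/nucleon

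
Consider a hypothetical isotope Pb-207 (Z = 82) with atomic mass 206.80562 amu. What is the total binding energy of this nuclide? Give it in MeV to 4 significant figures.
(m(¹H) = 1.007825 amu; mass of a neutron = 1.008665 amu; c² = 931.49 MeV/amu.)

Σm = 82·m(¹H) + 125·m_n = 82.641650 + 126.083125 = 208.724775 amu
Δm = 208.724775 − 206.80562 = 1.919155 amu
Binding energy = Δm·c² = 1.919155 × 931.49 MeV/amu = 1787.67 MeV

1788 MeV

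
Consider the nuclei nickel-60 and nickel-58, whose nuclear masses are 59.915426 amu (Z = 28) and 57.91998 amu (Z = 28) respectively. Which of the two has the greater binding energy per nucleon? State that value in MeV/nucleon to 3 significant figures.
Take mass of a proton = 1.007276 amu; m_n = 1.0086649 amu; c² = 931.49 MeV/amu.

nickel-60: Σm = 28(1.007276) + 32(1.0086649) = 60.4810048 amu; Δm = 0.5655788 amu; E_B = 526.83 MeV; E_B/A = 8.781 MeV
nickel-58: Σm = 28(1.007276) + 30(1.0086649) = 58.4636750 amu; Δm = 0.5436950 amu; E_B = 506.45 MeV; E_B/A = 8.732 MeV
nickel-60 has the higher binding energy per nucleon, so it is the more tightly bound nucleus.

nickel-60; 8.78 MeV/nucleon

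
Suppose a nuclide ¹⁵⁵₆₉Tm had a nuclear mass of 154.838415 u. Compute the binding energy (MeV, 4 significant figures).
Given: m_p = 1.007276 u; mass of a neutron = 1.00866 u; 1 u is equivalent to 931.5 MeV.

The nucleus contains 69 protons and 155 − 69 = 86 neutrons.
Mass of separated nucleons = 69(1.007276) + 86(1.00866) = 69.502044 + 86.74476 = 156.246804 u
Δm = 156.246804 − 154.838415 = 1.408389 u
Binding energy = Δm·c² = 1.408389 × 931.5 MeV/u = 1311.91 MeV

1312 MeV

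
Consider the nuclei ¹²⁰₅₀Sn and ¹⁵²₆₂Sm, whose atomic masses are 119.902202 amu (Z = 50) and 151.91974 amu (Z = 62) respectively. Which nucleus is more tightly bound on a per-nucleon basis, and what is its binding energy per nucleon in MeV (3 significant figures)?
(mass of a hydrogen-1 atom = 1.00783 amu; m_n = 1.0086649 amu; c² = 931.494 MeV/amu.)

¹²⁰₅₀Sn: Σm = 50(1.00783) + 70(1.0086649) = 120.9980430 amu; Δm = 1.0958410 amu; E_B = 1020.77 MeV; E_B/A = 8.506 MeV
¹⁵²₆₂Sm: Σm = 62(1.00783) + 90(1.0086649) = 153.2653010 amu; Δm = 1.3455610 amu; E_B = 1253.4 MeV; E_B/A = 8.246 MeV
¹²⁰₅₀Sn has the higher binding energy per nucleon, so it is the more tightly bound nucleus.

¹²⁰₅₀Sn; 8.51 MeV/nucleon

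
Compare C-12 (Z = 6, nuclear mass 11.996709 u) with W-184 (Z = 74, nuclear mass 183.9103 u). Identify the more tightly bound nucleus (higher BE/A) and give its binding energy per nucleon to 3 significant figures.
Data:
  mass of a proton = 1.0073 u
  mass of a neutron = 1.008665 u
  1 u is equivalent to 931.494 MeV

W-184; 8.01 MeV/nucleon

C-12: Σm = 6(1.0073) + 6(1.008665) = 12.095790 u; Δm = 0.099081 u; E_B = 92.293 MeV; E_B/A = 7.691 MeV
W-184: Σm = 74(1.0073) + 110(1.008665) = 185.493350 u; Δm = 1.583050 u; E_B = 1474.6 MeV; E_B/A = 8.014 MeV
W-184 has the higher binding energy per nucleon, so it is the more tightly bound nucleus.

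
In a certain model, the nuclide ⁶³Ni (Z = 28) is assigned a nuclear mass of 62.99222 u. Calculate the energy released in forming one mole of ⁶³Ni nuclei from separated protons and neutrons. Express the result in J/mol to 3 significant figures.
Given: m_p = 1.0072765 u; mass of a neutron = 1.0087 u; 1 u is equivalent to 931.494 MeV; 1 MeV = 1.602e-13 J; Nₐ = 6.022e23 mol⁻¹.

Σm = 28·m_p + 35·m_n = 28.2037420 + 35.3045 = 63.5082420 u
Δm = 63.5082420 − 62.99222 = 0.5160220 u
Converting to energy: 0.5160220 u × 931.494 MeV/u = 480.671 MeV
Per nucleus in joules: 480.671 MeV × 1.602e-13 J/MeV = 7.7003e-11 J
Per mole: 7.7003e-11 J × 6.022e23 mol⁻¹ = 4.6371e+13 J/mol

4.64e+13 J/mol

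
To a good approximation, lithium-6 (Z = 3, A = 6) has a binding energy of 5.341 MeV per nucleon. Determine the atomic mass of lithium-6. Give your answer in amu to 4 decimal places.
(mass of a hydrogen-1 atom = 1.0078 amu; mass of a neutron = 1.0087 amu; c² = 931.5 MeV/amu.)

Total binding energy = 6 × 5.341 = 32.046 MeV
Mass defect = 32.046 MeV / (931.5 MeV/amu) = 0.034403 amu
Constituent mass = 3(1.0078) + 3(1.0087) = 6.0495 amu
Atomic mass = 6.0495 − 0.034403 = 6.015097 amu ≈ 6.0151 amu (to 4 decimal places)

6.0151 amu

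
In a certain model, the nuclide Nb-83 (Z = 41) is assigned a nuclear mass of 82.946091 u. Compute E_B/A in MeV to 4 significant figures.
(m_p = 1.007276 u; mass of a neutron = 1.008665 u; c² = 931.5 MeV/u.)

8.037 MeV/nucleon

Mass of separated nucleons = 41(1.007276) + 42(1.008665) = 41.298316 + 42.363930 = 83.662246 u
Mass defect Δm = 83.662246 − 82.946091 = 0.716155 u
Binding energy = Δm·c² = 0.716155 × 931.5 MeV/u = 667.098 MeV
BE/A = 667.098 MeV / 83 = 8.037 MeV/nucleon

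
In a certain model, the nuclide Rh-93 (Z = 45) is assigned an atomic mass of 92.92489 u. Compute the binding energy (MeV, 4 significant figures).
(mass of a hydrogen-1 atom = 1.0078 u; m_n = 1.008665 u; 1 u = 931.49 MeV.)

784.3 MeV

Mass of separated nucleons = 45(1.0078) + 48(1.008665) = 45.3510 + 48.415920 = 93.766920 u
The mass defect is 93.766920 − 92.92489 = 0.842030 u.
Converting to energy: 0.842030 u × 931.49 MeV/u = 784.343 MeV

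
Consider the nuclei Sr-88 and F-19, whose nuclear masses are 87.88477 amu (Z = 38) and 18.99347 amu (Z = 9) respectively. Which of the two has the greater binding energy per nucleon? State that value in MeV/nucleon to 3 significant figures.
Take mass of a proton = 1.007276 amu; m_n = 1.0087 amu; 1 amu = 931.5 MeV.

Sr-88: Σm = 38(1.007276) + 50(1.0087) = 88.711488 amu; Δm = 0.826718 amu; E_B = 770.09 MeV; E_B/A = 8.751 MeV
F-19: Σm = 9(1.007276) + 10(1.0087) = 19.152484 amu; Δm = 0.159014 amu; E_B = 148.12 MeV; E_B/A = 7.796 MeV
Sr-88 has the higher binding energy per nucleon, so it is the more tightly bound nucleus.

Sr-88; 8.75 MeV/nucleon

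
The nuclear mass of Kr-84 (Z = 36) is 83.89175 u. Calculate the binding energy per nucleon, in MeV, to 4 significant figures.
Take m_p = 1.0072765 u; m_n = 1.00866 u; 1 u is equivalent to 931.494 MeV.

Mass of separated nucleons = 36(1.0072765) + 48(1.00866) = 36.2619540 + 48.41568 = 84.6776340 u
The mass defect is 84.6776340 − 83.89175 = 0.7858840 u.
Converting to energy: 0.7858840 u × 931.494 MeV/u = 732.046 MeV
BE/A = 732.046 MeV / 84 = 8.715 MeV/nucleon

8.715 MeV/nucleon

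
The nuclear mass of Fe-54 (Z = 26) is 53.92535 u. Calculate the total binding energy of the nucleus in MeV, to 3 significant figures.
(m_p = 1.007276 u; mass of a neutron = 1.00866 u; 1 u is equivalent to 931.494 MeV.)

472 MeV

With 26 protons and 28 neutrons (A = 54):
Total constituent mass: 26 × 1.007276 + 28 × 1.00866 = 54.431656 u
Mass defect Δm = 54.431656 − 53.92535 = 0.506306 u
E_B = 0.506306 × 931.494 = 471.621 MeV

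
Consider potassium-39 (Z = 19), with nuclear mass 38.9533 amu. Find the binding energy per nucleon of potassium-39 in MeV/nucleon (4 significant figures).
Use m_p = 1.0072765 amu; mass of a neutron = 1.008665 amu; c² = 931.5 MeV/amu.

8.557 MeV/nucleon

With 19 protons and 20 neutrons (A = 39):
Mass of separated nucleons = 19(1.0072765) + 20(1.008665) = 19.1382535 + 20.173300 = 39.3115535 amu
The mass defect is 39.3115535 − 38.9533 = 0.3582535 amu.
Converting to energy: 0.3582535 amu × 931.5 MeV/amu = 333.713 MeV
BE/A = 333.713 MeV / 39 = 8.557 MeV/nucleon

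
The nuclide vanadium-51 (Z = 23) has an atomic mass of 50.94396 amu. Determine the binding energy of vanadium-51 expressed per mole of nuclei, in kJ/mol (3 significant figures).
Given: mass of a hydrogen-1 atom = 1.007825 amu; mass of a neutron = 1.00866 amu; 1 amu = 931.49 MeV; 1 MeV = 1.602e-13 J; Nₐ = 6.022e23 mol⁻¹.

4.30e+10 kJ/mol

Total constituent mass: 23 × 1.007825 + 28 × 1.00866 = 51.422455 amu
Δm = 51.422455 − 50.94396 = 0.478495 amu
E_B = 0.478495 × 931.49 = 445.713 MeV
Per nucleus in joules: 445.713 MeV × 1.602e-13 J/MeV = 7.1403e-11 J
Per mole: 7.1403e-11 J × 6.022e23 mol⁻¹ = 4.2999e+13 J/mol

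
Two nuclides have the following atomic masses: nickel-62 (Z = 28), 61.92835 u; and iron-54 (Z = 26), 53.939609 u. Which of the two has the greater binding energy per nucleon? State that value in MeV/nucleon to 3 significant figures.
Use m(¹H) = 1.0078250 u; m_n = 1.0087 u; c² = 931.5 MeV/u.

nickel-62: Σm = 28(1.0078250) + 34(1.0087) = 62.5149000 u; Δm = 0.5865500 u; E_B = 546.37 MeV; E_B/A = 8.812 MeV
iron-54: Σm = 26(1.0078250) + 28(1.0087) = 54.4470500 u; Δm = 0.5074410 u; E_B = 472.68 MeV; E_B/A = 8.753 MeV
nickel-62 has the higher binding energy per nucleon, so it is the more tightly bound nucleus.

nickel-62; 8.81 MeV/nucleon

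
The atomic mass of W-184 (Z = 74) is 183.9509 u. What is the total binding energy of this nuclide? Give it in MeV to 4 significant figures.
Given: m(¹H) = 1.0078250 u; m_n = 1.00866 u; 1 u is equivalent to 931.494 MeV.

1472 MeV

Z = 74, so N = A − Z = 184 − 74 = 110.
Total constituent mass: 74 × 1.0078250 + 110 × 1.00866 = 185.5316500 u
Mass defect Δm = 185.5316500 − 183.9509 = 1.5807500 u
Binding energy = Δm·c² = 1.5807500 × 931.494 MeV/u = 1472.46 MeV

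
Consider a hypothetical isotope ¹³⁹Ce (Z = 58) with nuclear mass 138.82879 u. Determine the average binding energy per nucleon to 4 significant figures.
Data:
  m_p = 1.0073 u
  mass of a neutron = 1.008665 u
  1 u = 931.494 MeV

8.688 MeV/nucleon

With 58 protons and 81 neutrons (A = 139):
Σm = 58·m_p + 81·m_n = 58.4234 + 81.701865 = 140.125265 u
Δm = 140.125265 − 138.82879 = 1.296475 u
Converting to energy: 1.296475 u × 931.494 MeV/u = 1207.66 MeV
Dividing by A = 139 gives 8.688 MeV per nucleon.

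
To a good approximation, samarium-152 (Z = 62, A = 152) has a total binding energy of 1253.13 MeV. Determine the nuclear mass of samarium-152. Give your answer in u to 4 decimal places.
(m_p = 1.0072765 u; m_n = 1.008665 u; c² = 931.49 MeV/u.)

151.8857 u

Mass defect = 1253.13 MeV / (931.49 MeV/u) = 1.345296 u
Constituent mass = 62(1.0072765) + 90(1.008665) = 153.2309930 u
Nuclear mass = 153.2309930 − 1.345296 = 151.8856970 u ≈ 151.8857 u (to 4 decimal places)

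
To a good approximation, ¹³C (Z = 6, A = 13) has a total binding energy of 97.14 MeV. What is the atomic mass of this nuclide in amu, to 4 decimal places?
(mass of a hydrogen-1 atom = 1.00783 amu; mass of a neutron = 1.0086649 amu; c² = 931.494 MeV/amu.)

Mass defect = 97.14 MeV / (931.494 MeV/amu) = 0.104284 amu
Constituent mass = 6(1.00783) + 7(1.0086649) = 13.1076343 amu
Atomic mass = 13.1076343 − 0.104284 = 13.0033503 amu ≈ 13.0034 amu (to 4 decimal places)

13.0034 amu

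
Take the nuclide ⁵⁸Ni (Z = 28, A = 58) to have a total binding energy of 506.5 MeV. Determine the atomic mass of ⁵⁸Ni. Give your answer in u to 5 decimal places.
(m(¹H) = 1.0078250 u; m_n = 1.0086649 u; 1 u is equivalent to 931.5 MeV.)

Mass defect = 506.5 MeV / (931.5 MeV/u) = 0.5437466 u
Constituent mass = 28(1.0078250) + 30(1.0086649) = 58.4790470 u
Atomic mass = 58.4790470 − 0.5437466 = 57.9353004 u ≈ 57.93530 u (to 5 decimal places)

57.93530 u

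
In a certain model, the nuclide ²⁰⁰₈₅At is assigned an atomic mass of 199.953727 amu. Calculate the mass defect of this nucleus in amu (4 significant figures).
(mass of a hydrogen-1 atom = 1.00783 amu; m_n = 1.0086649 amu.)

The nucleus contains 85 protons and 200 − 85 = 115 neutrons.
Mass of separated nucleons = 85(1.00783) + 115(1.0086649) = 85.66555 + 115.9964635 = 201.6620135 amu
Δm = 201.6620135 − 199.953727 = 1.7082865 amu

1.708 amu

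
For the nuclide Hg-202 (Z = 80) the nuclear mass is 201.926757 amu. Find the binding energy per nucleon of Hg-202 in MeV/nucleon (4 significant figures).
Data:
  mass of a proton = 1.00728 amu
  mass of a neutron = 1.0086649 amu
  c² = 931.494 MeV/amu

7.898 MeV/nucleon

The nucleus contains 80 protons and 202 − 80 = 122 neutrons.
Total constituent mass: 80 × 1.00728 + 122 × 1.0086649 = 203.6395178 amu
The mass defect is 203.6395178 − 201.926757 = 1.7127608 amu.
E_B = 1.7127608 × 931.494 = 1595.43 MeV
Per nucleon: 1595.43 / 202 = 7.898 MeV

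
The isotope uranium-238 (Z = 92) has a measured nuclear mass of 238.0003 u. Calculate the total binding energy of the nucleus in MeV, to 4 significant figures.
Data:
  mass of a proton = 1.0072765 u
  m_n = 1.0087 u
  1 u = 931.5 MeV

Z = 92, so N = A − Z = 238 − 92 = 146.
Σm = 92·m_p + 146·m_n = 92.6694380 + 147.2702 = 239.9396380 u
Δm = 239.9396380 − 238.0003 = 1.9393380 u
Converting to energy: 1.9393380 u × 931.5 MeV/u = 1806.49 MeV

1806 MeV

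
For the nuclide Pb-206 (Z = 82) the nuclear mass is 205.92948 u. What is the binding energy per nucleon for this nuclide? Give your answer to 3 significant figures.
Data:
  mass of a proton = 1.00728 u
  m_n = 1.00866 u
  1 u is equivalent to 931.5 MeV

7.87 MeV/nucleon

With 82 protons and 124 neutrons (A = 206):
Mass of separated nucleons = 82(1.00728) + 124(1.00866) = 82.59696 + 125.07384 = 207.67080 u
The mass defect is 207.67080 − 205.92948 = 1.74132 u.
E_B = 1.74132 × 931.5 = 1622.04 MeV
BE/A = 1622.04 MeV / 206 = 7.874 MeV/nucleon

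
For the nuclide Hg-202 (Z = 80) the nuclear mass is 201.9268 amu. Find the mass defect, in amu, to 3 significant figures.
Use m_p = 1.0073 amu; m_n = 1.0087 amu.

1.72 amu

Total constituent mass: 80 × 1.0073 + 122 × 1.0087 = 203.6454 amu
Δm = 203.6454 − 201.9268 = 1.7186 amu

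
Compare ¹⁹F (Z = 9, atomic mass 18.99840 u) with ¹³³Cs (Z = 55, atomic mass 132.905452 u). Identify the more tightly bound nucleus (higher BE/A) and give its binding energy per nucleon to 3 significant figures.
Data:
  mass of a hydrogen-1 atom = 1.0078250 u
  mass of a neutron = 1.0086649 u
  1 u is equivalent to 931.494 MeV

¹³³Cs; 8.41 MeV/nucleon

¹⁹F: Σm = 9(1.0078250) + 10(1.0086649) = 19.1570740 u; Δm = 0.1586740 u; E_B = 147.80 MeV; E_B/A = 7.779 MeV
¹³³Cs: Σm = 55(1.0078250) + 78(1.0086649) = 134.1062372 u; Δm = 1.2007852 u; E_B = 1118.5 MeV; E_B/A = 8.410 MeV
¹³³Cs has the higher binding energy per nucleon, so it is the more tightly bound nucleus.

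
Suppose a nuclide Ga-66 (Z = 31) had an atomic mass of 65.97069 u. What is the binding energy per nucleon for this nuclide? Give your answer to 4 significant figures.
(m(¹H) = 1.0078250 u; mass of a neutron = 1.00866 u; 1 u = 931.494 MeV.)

8.115 MeV/nucleon

With 31 protons and 35 neutrons (A = 66):
Total constituent mass: 31 × 1.0078250 + 35 × 1.00866 = 66.5456750 u
Δm = 66.5456750 − 65.97069 = 0.5749850 u
Binding energy = Δm·c² = 0.5749850 × 931.494 MeV/u = 535.595 MeV
Dividing by A = 66 gives 8.115 MeV per nucleon.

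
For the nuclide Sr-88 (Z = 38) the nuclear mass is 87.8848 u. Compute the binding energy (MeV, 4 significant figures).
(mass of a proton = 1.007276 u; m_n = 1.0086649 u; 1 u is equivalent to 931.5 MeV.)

Σm = 38·m_p + 50·m_n = 38.276488 + 50.4332450 = 88.7097330 u
The mass defect is 88.7097330 − 87.8848 = 0.8249330 u.
E_B = 0.8249330 × 931.5 = 768.425 MeV

768.4 MeV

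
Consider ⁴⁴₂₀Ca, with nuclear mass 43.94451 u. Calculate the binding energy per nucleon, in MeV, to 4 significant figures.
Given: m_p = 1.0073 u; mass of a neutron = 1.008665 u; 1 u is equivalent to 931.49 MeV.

8.668 MeV/nucleon

With 20 protons and 24 neutrons (A = 44):
Σm = 20·m_p + 24·m_n = 20.1460 + 24.207960 = 44.353960 u
Δm = 44.353960 − 43.94451 = 0.409450 u
Binding energy = Δm·c² = 0.409450 × 931.49 MeV/u = 381.399 MeV
BE/A = 381.399 MeV / 44 = 8.668 MeV/nucleon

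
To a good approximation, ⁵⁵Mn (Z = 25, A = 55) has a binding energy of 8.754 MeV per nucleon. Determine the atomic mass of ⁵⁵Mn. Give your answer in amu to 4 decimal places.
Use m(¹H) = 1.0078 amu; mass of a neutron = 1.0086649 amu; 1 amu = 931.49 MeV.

54.9381 amu

Total binding energy = 55 × 8.754 = 481.470 MeV
Mass defect = 481.470 MeV / (931.49 MeV/amu) = 0.516882 amu
Constituent mass = 25(1.0078) + 30(1.0086649) = 55.4549470 amu
Atomic mass = 55.4549470 − 0.516882 = 54.9380650 amu ≈ 54.9381 amu (to 4 decimal places)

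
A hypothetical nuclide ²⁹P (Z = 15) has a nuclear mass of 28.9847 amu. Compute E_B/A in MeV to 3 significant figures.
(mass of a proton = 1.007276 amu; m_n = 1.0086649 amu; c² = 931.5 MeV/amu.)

7.89 MeV/nucleon

Total constituent mass: 15 × 1.007276 + 14 × 1.0086649 = 29.2304486 amu
Mass defect Δm = 29.2304486 − 28.9847 = 0.2457486 amu
Binding energy = Δm·c² = 0.2457486 × 931.5 MeV/amu = 228.915 MeV
Dividing by A = 29 gives 7.894 MeV per nucleon.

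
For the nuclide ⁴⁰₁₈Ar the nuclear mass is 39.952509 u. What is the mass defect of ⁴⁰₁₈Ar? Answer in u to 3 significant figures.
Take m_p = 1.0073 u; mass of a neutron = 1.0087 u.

The nucleus contains 18 protons and 40 − 18 = 22 neutrons.
Total constituent mass: 18 × 1.0073 + 22 × 1.0087 = 40.3228 u
Δm = 40.3228 − 39.952509 = 0.370291 u

0.370 u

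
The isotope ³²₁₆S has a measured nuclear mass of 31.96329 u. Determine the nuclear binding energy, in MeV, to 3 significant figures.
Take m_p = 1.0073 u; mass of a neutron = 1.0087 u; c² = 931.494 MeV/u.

The nucleus contains 16 protons and 32 − 16 = 16 neutrons.
Mass of separated nucleons = 16(1.0073) + 16(1.0087) = 16.1168 + 16.1392 = 32.2560 u
Mass defect Δm = 32.2560 − 31.96329 = 0.29271 u
E_B = 0.29271 × 931.494 = 272.658 MeV

273 MeV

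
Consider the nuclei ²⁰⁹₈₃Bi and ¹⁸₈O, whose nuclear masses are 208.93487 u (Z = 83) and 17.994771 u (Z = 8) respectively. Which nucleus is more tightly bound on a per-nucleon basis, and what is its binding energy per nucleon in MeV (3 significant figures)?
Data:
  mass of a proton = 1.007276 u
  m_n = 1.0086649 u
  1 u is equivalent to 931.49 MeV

²⁰⁹₈₃Bi: Σm = 83(1.007276) + 126(1.0086649) = 210.6956854 u; Δm = 1.7608154 u; E_B = 1640.2 MeV; E_B/A = 7.848 MeV
¹⁸₈O: Σm = 8(1.007276) + 10(1.0086649) = 18.1448570 u; Δm = 0.1500860 u; E_B = 139.80 MeV; E_B/A = 7.767 MeV
²⁰⁹₈₃Bi has the higher binding energy per nucleon, so it is the more tightly bound nucleus.

²⁰⁹₈₃Bi; 7.85 MeV/nucleon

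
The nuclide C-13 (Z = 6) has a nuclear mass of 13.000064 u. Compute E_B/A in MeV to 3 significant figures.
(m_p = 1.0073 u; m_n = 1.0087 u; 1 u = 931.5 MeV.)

7.50 MeV/nucleon

Z = 6, so N = A − Z = 13 − 6 = 7.
Mass of separated nucleons = 6(1.0073) + 7(1.0087) = 6.0438 + 7.0609 = 13.1047 u
The mass defect is 13.1047 − 13.000064 = 0.104636 u.
Converting to energy: 0.104636 u × 931.5 MeV/u = 97.4684 MeV
Dividing by A = 13 gives 7.498 MeV per nucleon.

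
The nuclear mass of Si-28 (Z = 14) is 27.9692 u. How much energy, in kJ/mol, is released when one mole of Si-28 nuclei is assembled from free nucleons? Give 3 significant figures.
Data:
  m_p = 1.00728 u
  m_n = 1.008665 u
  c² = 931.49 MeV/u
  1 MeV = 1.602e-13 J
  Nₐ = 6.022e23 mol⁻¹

2.28e+10 kJ/mol

The nucleus contains 14 protons and 28 − 14 = 14 neutrons.
Σm = 14·m_p + 14·m_n = 14.10192 + 14.121310 = 28.223230 u
The mass defect is 28.223230 − 27.9692 = 0.254030 u.
Binding energy = Δm·c² = 0.254030 × 931.49 MeV/u = 236.626 MeV
Per nucleus in joules: 236.626 MeV × 1.602e-13 J/MeV = 3.7907e-11 J
Per mole: 3.7907e-11 J × 6.022e23 mol⁻¹ = 2.2828e+13 J/mol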